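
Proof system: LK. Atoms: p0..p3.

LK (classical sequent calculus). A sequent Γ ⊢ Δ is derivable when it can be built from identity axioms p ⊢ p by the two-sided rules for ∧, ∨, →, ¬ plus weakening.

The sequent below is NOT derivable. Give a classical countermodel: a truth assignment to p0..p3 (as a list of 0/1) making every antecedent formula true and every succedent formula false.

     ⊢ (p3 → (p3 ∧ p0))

Search for a countermodel by truth-table:
  v=0000: Γ:[] Δ:[(p3 → (p3 ∧ p0))=T] refutes=False
  v=0001: Γ:[] Δ:[(p3 → (p3 ∧ p0))=F] refutes=True  ← countermodel

Result: [0, 0, 0, 1]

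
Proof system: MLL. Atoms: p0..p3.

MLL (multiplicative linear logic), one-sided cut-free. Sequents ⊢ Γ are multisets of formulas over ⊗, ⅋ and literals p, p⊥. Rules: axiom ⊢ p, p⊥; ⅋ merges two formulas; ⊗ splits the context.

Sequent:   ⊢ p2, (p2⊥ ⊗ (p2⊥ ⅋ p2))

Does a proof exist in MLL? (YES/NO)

Derivation (root first):
[⊗]  ⊢ p2, (p2⊥ ⊗ (p2⊥ ⅋ p2))
  [Ax]  ⊢ p2, p2⊥
  [⅋]  ⊢ (p2⊥ ⅋ p2)
    [Ax]  ⊢ p2, p2⊥

Result: YES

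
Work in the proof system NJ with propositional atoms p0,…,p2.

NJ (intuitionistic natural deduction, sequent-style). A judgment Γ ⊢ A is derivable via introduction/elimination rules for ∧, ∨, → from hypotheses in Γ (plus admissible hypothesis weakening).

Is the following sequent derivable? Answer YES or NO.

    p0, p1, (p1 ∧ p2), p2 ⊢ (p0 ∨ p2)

Derivation trace:
[∨I₁] p0, p1, (p1 ∧ p2), p2 ⊢ (p0 ∨ p2)
  [Wk] p0, p1, (p1 ∧ p2), p2 ⊢ p0
    [Wk] p0, p1, (p1 ∧ p2) ⊢ p0
      [Wk] p0, p1 ⊢ p0
        [Ax] p0 ⊢ p0

Result: YES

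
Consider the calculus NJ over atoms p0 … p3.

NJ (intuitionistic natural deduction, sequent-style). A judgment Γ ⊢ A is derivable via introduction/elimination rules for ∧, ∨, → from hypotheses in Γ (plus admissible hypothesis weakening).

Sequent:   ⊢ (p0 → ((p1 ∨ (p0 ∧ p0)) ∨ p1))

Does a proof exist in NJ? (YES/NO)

Derivation (root first):
[→I]  ⊢ (p0 → ((p1 ∨ (p0 ∧ p0)) ∨ p1))
  [∨I₁] p0 ⊢ ((p1 ∨ (p0 ∧ p0)) ∨ p1)
    [∨I₂] p0 ⊢ (p1 ∨ (p0 ∧ p0))
      [∧I] p0 ⊢ (p0 ∧ p0)
        [Ax] p0 ⊢ p0
        [Ax] p0 ⊢ p0

Result: YES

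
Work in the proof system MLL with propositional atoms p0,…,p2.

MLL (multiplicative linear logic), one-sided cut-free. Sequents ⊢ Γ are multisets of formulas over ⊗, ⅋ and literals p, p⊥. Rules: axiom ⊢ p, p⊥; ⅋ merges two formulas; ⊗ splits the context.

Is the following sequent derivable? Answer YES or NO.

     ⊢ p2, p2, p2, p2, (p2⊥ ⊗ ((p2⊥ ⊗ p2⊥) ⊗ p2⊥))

Derivation (root first):
[⊗]  ⊢ p2, p2, p2, p2, (p2⊥ ⊗ ((p2⊥ ⊗ p2⊥) ⊗ p2⊥))
  [Ax]  ⊢ p2, p2⊥
  [⊗]  ⊢ p2, p2, p2, ((p2⊥ ⊗ p2⊥) ⊗ p2⊥)
    [⊗]  ⊢ p2, p2, (p2⊥ ⊗ p2⊥)
      [Ax]  ⊢ p2, p2⊥
      [Ax]  ⊢ p2, p2⊥
    [Ax]  ⊢ p2, p2⊥

Result: YES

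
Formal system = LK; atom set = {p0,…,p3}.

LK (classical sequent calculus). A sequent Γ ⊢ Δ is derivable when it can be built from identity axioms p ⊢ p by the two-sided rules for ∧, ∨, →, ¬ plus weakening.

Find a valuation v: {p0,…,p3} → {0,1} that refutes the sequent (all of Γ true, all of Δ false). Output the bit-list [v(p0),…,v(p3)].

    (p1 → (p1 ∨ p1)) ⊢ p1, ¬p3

Enumerate valuations to refute Γ ⊢ Δ:
  v=0000: Γ:[(p1 → (p1 ∨ p1))=T] Δ:[p1=F, ¬p3=T] refutes=False
  v=0001: Γ:[(p1 → (p1 ∨ p1))=T] Δ:[p1=F, ¬p3=F] refutes=True  ← countermodel

Result: [0, 0, 0, 1]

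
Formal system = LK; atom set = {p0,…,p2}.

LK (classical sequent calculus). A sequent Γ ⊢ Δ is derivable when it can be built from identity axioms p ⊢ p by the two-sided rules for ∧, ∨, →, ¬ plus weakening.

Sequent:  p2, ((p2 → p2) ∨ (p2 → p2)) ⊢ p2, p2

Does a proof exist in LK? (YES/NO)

Proof tree:
[WR] p2, ((p2 → p2) ∨ (p2 → p2)) ⊢ p2, p2
  [∨L] p2, ((p2 → p2) ∨ (p2 → p2)) ⊢ p2
    [→L] p2, (p2 → p2) ⊢ p2
      [Ax] p2 ⊢ p2
      [Ax] p2 ⊢ p2
    [→L] p2, (p2 → p2) ⊢ p2
      [Ax] p2 ⊢ p2
      [Ax] p2 ⊢ p2

Result: YES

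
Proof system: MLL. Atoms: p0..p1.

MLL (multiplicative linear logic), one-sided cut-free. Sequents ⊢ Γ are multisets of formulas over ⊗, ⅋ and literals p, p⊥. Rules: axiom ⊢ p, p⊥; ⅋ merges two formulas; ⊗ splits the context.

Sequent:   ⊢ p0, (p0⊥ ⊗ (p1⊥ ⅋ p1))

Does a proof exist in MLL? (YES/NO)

Derivation trace:
[⊗]  ⊢ p0, (p0⊥ ⊗ (p1⊥ ⅋ p1))
  [Ax]  ⊢ p0, p0⊥
  [⅋]  ⊢ (p1⊥ ⅋ p1)
    [Ax]  ⊢ p1, p1⊥

Result: YES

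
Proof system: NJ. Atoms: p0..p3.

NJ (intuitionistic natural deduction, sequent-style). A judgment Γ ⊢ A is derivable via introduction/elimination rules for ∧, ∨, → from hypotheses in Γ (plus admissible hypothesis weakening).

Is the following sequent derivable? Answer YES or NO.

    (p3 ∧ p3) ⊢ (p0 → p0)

Proof tree:
[Wk] (p3 ∧ p3) ⊢ (p0 → p0)
  [→I]  ⊢ (p0 → p0)
    [Ax] p0 ⊢ p0

Result: YES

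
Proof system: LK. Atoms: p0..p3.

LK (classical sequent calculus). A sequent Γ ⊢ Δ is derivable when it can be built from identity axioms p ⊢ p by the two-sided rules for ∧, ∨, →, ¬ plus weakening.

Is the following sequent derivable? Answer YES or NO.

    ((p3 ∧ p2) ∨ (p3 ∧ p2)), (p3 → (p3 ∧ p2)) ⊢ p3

Derivation trace:
[→L] ((p3 ∧ p2) ∨ (p3 ∧ p2)), (p3 → (p3 ∧ p2)) ⊢ p3
  [∨L] ((p3 ∧ p2) ∨ (p3 ∧ p2)) ⊢ p3
    [∧L] (p3 ∧ p2) ⊢ p3
      [WL] p3, p2 ⊢ p3
        [Ax] p3 ⊢ p3
    [∧L] (p3 ∧ p2) ⊢ p3
      [WL] p3, p2 ⊢ p3
        [Ax] p3 ⊢ p3
  [∧L] (p3 ∧ p2) ⊢ p3
    [WL] p3, p2 ⊢ p3
      [Ax] p3 ⊢ p3

Result: YES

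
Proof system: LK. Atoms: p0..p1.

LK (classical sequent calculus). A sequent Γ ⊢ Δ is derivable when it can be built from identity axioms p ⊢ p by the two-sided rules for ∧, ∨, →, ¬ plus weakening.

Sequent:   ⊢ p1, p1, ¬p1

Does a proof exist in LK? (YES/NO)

Proof tree:
[¬R]  ⊢ p1, p1, ¬p1
  [WR] p1 ⊢ p1, p1
    [Ax] p1 ⊢ p1

Result: YES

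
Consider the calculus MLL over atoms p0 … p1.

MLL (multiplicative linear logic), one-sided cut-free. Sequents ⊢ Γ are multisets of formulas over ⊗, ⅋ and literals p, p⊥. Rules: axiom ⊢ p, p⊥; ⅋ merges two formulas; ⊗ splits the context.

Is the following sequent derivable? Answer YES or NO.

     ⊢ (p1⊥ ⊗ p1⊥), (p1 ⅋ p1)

Proof tree:
[⅋]  ⊢ (p1⊥ ⊗ p1⊥), (p1 ⅋ p1)
  [⊗]  ⊢ p1, p1, (p1⊥ ⊗ p1⊥)
    [Ax]  ⊢ p1, p1⊥
    [Ax]  ⊢ p1, p1⊥

Result: YES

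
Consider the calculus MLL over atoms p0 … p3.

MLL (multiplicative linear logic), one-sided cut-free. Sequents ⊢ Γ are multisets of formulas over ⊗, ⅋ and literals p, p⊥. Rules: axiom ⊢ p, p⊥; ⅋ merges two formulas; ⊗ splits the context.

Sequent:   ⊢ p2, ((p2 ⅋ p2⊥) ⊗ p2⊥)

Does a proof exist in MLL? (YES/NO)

Derivation trace:
[⊗]  ⊢ p2, ((p2 ⅋ p2⊥) ⊗ p2⊥)
  [⅋]  ⊢ (p2 ⅋ p2⊥)
    [Ax]  ⊢ p2, p2⊥
  [Ax]  ⊢ p2, p2⊥

Result: YES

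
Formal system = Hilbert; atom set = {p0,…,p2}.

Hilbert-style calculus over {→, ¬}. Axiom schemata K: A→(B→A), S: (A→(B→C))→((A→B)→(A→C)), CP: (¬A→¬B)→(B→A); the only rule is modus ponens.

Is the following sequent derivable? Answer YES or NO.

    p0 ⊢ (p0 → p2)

Truth-table refutation:
  v=000: Γ:[p0=F] Δ:[(p0 → p2)=T] refutes=False
  v=001: Γ:[p0=F] Δ:[(p0 → p2)=T] refutes=False
  v=010: Γ:[p0=F] Δ:[(p0 → p2)=T] refutes=False
  v=011: Γ:[p0=F] Δ:[(p0 → p2)=T] refutes=False
  v=100: Γ:[p0=T] Δ:[(p0 → p2)=F] refutes=True  ← countermodel

Result: NO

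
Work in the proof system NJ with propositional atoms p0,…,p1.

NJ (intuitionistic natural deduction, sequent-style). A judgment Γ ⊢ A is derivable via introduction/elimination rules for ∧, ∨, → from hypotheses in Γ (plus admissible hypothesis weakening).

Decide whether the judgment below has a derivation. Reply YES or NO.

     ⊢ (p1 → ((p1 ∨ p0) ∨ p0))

Proof tree:
[→I]  ⊢ (p1 → ((p1 ∨ p0) ∨ p0))
  [∨I₁] p1 ⊢ ((p1 ∨ p0) ∨ p0)
    [∨I₁] p1 ⊢ (p1 ∨ p0)
      [Ax] p1 ⊢ p1

Result: YES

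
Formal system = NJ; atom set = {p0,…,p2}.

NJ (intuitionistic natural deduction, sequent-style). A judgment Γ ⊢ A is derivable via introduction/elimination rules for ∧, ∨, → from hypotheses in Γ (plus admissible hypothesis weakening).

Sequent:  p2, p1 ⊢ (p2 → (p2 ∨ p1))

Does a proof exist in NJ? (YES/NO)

Derivation (root first):
[Wk] p2, p1 ⊢ (p2 → (p2 ∨ p1))
  [→I] p2 ⊢ (p2 → (p2 ∨ p1))
    [∨I₁] p2, p2 ⊢ (p2 ∨ p1)
      [Wk] p2, p2 ⊢ p2
        [Ax] p2 ⊢ p2

Result: YES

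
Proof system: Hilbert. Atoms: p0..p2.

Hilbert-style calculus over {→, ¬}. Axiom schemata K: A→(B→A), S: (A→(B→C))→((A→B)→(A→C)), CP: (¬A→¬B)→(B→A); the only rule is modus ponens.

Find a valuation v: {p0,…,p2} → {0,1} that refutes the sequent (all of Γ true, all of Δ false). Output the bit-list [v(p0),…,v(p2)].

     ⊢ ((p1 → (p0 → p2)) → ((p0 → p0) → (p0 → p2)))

Search for a countermodel by truth-table:
  v=000: Γ:[] Δ:[((p1 → (p0 → p2)) → ((p0 → p0) → (p0 → p2)))=T] refutes=False
  v=001: Γ:[] Δ:[((p1 → (p0 → p2)) → ((p0 → p0) → (p0 → p2)))=T] refutes=False
  v=010: Γ:[] Δ:[((p1 → (p0 → p2)) → ((p0 → p0) → (p0 → p2)))=T] refutes=False
  v=011: Γ:[] Δ:[((p1 → (p0 → p2)) → ((p0 → p0) → (p0 → p2)))=T] refutes=False
  v=100: Γ:[] Δ:[((p1 → (p0 → p2)) → ((p0 → p0) → (p0 → p2)))=F] refutes=True  ← countermodel

Result: [1, 0, 0]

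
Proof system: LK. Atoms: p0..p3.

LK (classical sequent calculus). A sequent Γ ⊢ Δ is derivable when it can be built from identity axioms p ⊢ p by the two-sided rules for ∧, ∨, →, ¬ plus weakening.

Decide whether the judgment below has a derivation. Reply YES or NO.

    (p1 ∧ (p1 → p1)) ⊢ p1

Proof tree:
[∧L] (p1 ∧ (p1 → p1)) ⊢ p1
  [→L] p1, (p1 → p1) ⊢ p1
    [Ax] p1 ⊢ p1
    [Ax] p1 ⊢ p1

Result: YES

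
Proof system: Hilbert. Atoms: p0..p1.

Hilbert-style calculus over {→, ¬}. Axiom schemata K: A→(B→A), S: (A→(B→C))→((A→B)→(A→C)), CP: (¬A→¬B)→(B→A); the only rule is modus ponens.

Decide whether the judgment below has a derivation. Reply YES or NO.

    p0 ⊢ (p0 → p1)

Truth-table refutation:
  v=00: Γ:[p0=F] Δ:[(p0 → p1)=T] refutes=False
  v=01: Γ:[p0=F] Δ:[(p0 → p1)=T] refutes=False
  v=10: Γ:[p0=T] Δ:[(p0 → p1)=F] refutes=True  ← countermodel

Result: NO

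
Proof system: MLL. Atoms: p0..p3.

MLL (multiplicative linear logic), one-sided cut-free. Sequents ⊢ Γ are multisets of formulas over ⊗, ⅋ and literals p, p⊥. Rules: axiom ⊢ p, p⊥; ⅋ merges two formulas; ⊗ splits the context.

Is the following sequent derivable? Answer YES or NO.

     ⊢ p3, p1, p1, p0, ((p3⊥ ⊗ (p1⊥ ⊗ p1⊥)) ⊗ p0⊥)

Proof tree:
[⊗]  ⊢ p3, p1, p1, p0, ((p3⊥ ⊗ (p1⊥ ⊗ p1⊥)) ⊗ p0⊥)
  [⊗]  ⊢ p3, p1, p1, (p3⊥ ⊗ (p1⊥ ⊗ p1⊥))
    [Ax]  ⊢ p3, p3⊥
    [⊗]  ⊢ p1, p1, (p1⊥ ⊗ p1⊥)
      [Ax]  ⊢ p1, p1⊥
      [Ax]  ⊢ p1, p1⊥
  [Ax]  ⊢ p0, p0⊥

Result: YES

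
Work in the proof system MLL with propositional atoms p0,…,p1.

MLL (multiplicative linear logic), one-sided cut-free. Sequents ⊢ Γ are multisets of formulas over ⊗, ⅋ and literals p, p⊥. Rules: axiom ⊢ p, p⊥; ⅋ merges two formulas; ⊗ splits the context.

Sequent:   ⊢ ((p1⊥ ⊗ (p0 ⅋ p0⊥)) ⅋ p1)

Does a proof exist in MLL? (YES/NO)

Derivation (root first):
[⅋]  ⊢ ((p1⊥ ⊗ (p0 ⅋ p0⊥)) ⅋ p1)
  [⊗]  ⊢ p1, (p1⊥ ⊗ (p0 ⅋ p0⊥))
    [Ax]  ⊢ p1, p1⊥
    [⅋]  ⊢ (p0 ⅋ p0⊥)
      [Ax]  ⊢ p0, p0⊥

Result: YES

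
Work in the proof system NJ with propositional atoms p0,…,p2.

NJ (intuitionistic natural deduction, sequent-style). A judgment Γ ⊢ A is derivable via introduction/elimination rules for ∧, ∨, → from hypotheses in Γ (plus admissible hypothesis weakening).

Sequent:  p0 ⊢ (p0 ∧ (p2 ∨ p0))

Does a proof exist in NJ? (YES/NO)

Proof tree:
[∧I] p0 ⊢ (p0 ∧ (p2 ∨ p0))
  [Ax] p0 ⊢ p0
  [∨I₂] p0 ⊢ (p2 ∨ p0)
    [Ax] p0 ⊢ p0

Result: YES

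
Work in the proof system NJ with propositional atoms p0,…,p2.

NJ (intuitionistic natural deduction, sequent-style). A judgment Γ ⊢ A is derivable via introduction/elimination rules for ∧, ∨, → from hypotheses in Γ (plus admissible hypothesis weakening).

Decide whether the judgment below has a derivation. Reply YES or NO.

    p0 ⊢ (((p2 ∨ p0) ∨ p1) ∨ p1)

Derivation trace:
[∨I₁] p0 ⊢ (((p2 ∨ p0) ∨ p1) ∨ p1)
  [∨I₁] p0 ⊢ ((p2 ∨ p0) ∨ p1)
    [∨I₂] p0 ⊢ (p2 ∨ p0)
      [Ax] p0 ⊢ p0

Result: YES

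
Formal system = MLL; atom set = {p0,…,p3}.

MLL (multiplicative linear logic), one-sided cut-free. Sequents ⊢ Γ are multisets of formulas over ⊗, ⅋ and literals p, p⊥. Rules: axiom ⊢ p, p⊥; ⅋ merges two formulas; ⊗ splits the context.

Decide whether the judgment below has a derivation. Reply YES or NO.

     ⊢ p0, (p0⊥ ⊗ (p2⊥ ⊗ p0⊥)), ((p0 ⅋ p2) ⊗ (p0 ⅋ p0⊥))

Proof tree:
[⊗]  ⊢ p0, (p0⊥ ⊗ (p2⊥ ⊗ p0⊥)), ((p0 ⅋ p2) ⊗ (p0 ⅋ p0⊥))
  [⅋]  ⊢ p0, (p0⊥ ⊗ (p2⊥ ⊗ p0⊥)), (p0 ⅋ p2)
    [⊗]  ⊢ p0, p2, p0, (p0⊥ ⊗ (p2⊥ ⊗ p0⊥))
      [Ax]  ⊢ p0, p0⊥
      [⊗]  ⊢ p2, p0, (p2⊥ ⊗ p0⊥)
        [Ax]  ⊢ p2, p2⊥
        [Ax]  ⊢ p0, p0⊥
  [⅋]  ⊢ (p0 ⅋ p0⊥)
    [Ax]  ⊢ p0, p0⊥

Result: YES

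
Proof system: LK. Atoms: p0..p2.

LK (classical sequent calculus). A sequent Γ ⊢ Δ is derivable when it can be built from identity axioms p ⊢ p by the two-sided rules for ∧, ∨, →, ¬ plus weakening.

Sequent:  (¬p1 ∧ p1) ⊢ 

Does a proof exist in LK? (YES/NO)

Derivation (root first):
[∧L] (¬p1 ∧ p1) ⊢ 
  [¬L] p1, ¬p1 ⊢ 
    [Ax] p1 ⊢ p1

Result: YES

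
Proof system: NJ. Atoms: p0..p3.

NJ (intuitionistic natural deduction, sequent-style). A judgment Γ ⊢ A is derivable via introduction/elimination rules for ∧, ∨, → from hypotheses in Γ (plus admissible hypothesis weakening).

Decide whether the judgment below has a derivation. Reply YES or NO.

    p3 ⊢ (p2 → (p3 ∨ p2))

Derivation trace:
[→I] p3 ⊢ (p2 → (p3 ∨ p2))
  [∨I₂] p2, p3 ⊢ (p3 ∨ p2)
    [Wk] p2, p3 ⊢ p2
      [Ax] p2 ⊢ p2

Result: YES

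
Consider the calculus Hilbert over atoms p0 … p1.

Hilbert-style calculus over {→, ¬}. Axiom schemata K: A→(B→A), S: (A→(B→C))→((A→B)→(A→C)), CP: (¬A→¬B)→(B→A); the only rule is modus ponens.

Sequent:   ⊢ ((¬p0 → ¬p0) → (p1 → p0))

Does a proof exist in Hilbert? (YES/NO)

Enumerate valuations to refute Γ ⊢ Δ:
  v=00: Γ:[] Δ:[((¬p0 → ¬p0) → (p1 → p0))=T] refutes=False
  v=01: Γ:[] Δ:[((¬p0 → ¬p0) → (p1 → p0))=F] refutes=True  ← countermodel

Result: NO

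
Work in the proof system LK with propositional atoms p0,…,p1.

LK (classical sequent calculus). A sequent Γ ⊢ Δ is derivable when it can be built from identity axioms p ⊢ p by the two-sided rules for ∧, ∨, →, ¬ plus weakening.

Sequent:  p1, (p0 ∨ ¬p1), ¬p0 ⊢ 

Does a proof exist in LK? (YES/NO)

Derivation (root first):
[¬L] p1, (p0 ∨ ¬p1), ¬p0 ⊢ 
  [∨L] p1, (p0 ∨ ¬p1) ⊢ p0
    [Ax] p0 ⊢ p0
    [¬L] p1, ¬p1 ⊢ 
      [Ax] p1 ⊢ p1

Result: YES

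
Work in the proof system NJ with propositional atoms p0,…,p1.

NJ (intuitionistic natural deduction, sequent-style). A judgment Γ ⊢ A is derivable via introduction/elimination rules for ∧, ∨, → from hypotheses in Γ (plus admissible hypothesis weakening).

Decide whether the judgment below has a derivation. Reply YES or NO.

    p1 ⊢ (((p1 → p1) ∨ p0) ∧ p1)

Derivation trace:
[∧I] p1 ⊢ (((p1 → p1) ∨ p0) ∧ p1)
  [∨I₁]  ⊢ ((p1 → p1) ∨ p0)
    [→I]  ⊢ (p1 → p1)
      [Ax] p1 ⊢ p1
  [Ax] p1 ⊢ p1

Result: YES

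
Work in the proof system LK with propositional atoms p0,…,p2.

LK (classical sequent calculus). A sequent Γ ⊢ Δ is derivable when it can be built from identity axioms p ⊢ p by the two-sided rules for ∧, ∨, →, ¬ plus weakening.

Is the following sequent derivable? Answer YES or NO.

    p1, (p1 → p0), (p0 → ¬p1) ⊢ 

Derivation (root first):
[→L] p1, (p1 → p0), (p0 → ¬p1) ⊢ 
  [→L] p1, (p1 → p0) ⊢ p0
    [Ax] p1 ⊢ p1
    [Ax] p0 ⊢ p0
  [¬L] p1, ¬p1 ⊢ 
    [Ax] p1 ⊢ p1

Result: YES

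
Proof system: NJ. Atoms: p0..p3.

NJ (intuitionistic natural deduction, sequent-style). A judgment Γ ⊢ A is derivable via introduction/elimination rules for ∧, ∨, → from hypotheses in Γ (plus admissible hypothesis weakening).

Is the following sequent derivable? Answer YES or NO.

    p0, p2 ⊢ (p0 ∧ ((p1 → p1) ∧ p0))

Proof tree:
[Wk] p0, p2 ⊢ (p0 ∧ ((p1 → p1) ∧ p0))
  [∧I] p0 ⊢ (p0 ∧ ((p1 → p1) ∧ p0))
    [Ax] p0 ⊢ p0
    [∧I] p0 ⊢ ((p1 → p1) ∧ p0)
      [→I]  ⊢ (p1 → p1)
        [Ax] p1 ⊢ p1
      [Ax] p0 ⊢ p0

Result: YES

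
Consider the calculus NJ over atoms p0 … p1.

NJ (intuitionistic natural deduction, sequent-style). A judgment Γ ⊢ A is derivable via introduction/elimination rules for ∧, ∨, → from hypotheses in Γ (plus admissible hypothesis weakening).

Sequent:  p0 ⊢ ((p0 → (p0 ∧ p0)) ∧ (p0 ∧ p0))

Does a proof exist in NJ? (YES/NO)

Proof tree:
[∧I] p0 ⊢ ((p0 → (p0 ∧ p0)) ∧ (p0 ∧ p0))
  [→I]  ⊢ (p0 → (p0 ∧ p0))
    [∧I] p0 ⊢ (p0 ∧ p0)
      [Ax] p0 ⊢ p0
      [Ax] p0 ⊢ p0
  [∧I] p0 ⊢ (p0 ∧ p0)
    [Ax] p0 ⊢ p0
    [Ax] p0 ⊢ p0

Result: YES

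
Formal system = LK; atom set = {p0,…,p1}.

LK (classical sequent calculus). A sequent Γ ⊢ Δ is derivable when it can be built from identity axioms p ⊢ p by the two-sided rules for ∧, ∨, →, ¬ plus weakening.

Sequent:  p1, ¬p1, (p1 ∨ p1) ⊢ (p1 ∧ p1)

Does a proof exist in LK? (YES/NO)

Derivation trace:
[∧R] p1, ¬p1, (p1 ∨ p1) ⊢ (p1 ∧ p1)
  [Ax] p1 ⊢ p1
  [∨L] p1, ¬p1, (p1 ∨ p1) ⊢ p1
    [WL] p1, ¬p1, p1 ⊢ 
      [¬L] p1, ¬p1 ⊢ 
        [Ax] p1 ⊢ p1
    [Ax] p1 ⊢ p1

Result: YES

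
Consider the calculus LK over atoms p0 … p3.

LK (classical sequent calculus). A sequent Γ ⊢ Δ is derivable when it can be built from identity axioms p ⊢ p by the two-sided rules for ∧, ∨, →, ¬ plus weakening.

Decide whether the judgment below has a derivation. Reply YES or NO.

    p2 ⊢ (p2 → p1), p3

Search for a countermodel by truth-table:
  v=0000: Γ:[p2=F] Δ:[(p2 → p1)=T, p3=F] refutes=False
  v=0001: Γ:[p2=F] Δ:[(p2 → p1)=T, p3=T] refutes=False
  v=0010: Γ:[p2=T] Δ:[(p2 → p1)=F, p3=F] refutes=True  ← countermodel

Result: NO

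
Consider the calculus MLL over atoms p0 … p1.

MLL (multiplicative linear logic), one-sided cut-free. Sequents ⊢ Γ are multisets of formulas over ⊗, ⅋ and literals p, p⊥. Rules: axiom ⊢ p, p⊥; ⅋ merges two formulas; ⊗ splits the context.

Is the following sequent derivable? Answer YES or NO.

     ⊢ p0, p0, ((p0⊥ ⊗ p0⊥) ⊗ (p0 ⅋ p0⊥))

Derivation trace:
[⊗]  ⊢ p0, p0, ((p0⊥ ⊗ p0⊥) ⊗ (p0 ⅋ p0⊥))
  [⊗]  ⊢ p0, p0, (p0⊥ ⊗ p0⊥)
    [Ax]  ⊢ p0, p0⊥
    [Ax]  ⊢ p0, p0⊥
  [⅋]  ⊢ (p0 ⅋ p0⊥)
    [Ax]  ⊢ p0, p0⊥

Result: YES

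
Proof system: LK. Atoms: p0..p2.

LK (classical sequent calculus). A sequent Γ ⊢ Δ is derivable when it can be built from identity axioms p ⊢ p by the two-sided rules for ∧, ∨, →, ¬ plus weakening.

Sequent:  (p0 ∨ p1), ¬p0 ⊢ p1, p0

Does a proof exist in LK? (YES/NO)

Derivation (root first):
[¬L] (p0 ∨ p1), ¬p0 ⊢ p1, p0
  [WR] (p0 ∨ p1) ⊢ p1, p0, p0
    [∨L] (p0 ∨ p1) ⊢ p1, p0
      [Ax] p0 ⊢ p0
      [Ax] p1 ⊢ p1

Result: YES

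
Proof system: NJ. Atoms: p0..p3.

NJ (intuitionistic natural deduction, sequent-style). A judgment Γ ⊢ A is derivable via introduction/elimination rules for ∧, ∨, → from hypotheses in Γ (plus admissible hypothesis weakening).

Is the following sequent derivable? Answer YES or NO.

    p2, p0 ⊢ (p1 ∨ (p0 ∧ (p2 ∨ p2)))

Derivation trace:
[∨I₂] p2, p0 ⊢ (p1 ∨ (p0 ∧ (p2 ∨ p2)))
  [∧I] p2, p0 ⊢ (p0 ∧ (p2 ∨ p2))
    [Ax] p0 ⊢ p0
    [∨I₁] p2 ⊢ (p2 ∨ p2)
      [Ax] p2 ⊢ p2

Result: YES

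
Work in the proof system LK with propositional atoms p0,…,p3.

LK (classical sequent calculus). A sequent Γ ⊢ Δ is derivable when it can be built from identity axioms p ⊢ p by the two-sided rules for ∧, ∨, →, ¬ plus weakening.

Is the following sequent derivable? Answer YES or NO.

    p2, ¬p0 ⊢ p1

Truth-table refutation:
  v=0000: Γ:[p2=F, ¬p0=T] Δ:[p1=F] refutes=False
  v=0001: Γ:[p2=F, ¬p0=T] Δ:[p1=F] refutes=False
  v=0010: Γ:[p2=T, ¬p0=T] Δ:[p1=F] refutes=True  ← countermodel

Result: NO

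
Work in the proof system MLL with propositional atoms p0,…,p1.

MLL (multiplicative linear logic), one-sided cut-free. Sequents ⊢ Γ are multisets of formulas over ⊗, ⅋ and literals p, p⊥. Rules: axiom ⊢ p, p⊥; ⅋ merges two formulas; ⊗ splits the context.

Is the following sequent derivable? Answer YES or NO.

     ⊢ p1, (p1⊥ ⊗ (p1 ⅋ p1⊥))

Derivation trace:
[⊗]  ⊢ p1, (p1⊥ ⊗ (p1 ⅋ p1⊥))
  [Ax]  ⊢ p1, p1⊥
  [⅋]  ⊢ (p1 ⅋ p1⊥)
    [Ax]  ⊢ p1, p1⊥

Result: YES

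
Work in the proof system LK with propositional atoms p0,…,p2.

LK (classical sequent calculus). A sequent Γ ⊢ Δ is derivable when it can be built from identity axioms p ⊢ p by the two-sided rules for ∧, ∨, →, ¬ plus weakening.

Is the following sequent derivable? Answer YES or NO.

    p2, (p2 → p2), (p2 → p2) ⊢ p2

Derivation (root first):
[→L] p2, (p2 → p2), (p2 → p2) ⊢ p2
  [→L] p2, (p2 → p2) ⊢ p2
    [Ax] p2 ⊢ p2
    [Ax] p2 ⊢ p2
  [Ax] p2 ⊢ p2

Result: YES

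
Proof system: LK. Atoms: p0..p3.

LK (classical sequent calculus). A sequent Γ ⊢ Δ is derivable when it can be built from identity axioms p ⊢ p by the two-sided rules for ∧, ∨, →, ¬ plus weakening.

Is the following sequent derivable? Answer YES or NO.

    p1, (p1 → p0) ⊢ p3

Enumerate valuations to refute Γ ⊢ Δ:
  v=0000: Γ:[p1=F, (p1 → p0)=T] Δ:[p3=F] refutes=False
  v=0001: Γ:[p1=F, (p1 → p0)=T] Δ:[p3=T] refutes=False
  v=0010: Γ:[p1=F, (p1 → p0)=T] Δ:[p3=F] refutes=False
  v=0011: Γ:[p1=F, (p1 → p0)=T] Δ:[p3=T] refutes=False
  v=0100: Γ:[p1=T, (p1 → p0)=F] Δ:[p3=F] refutes=False
  v=0101: Γ:[p1=T, (p1 → p0)=F] Δ:[p3=T] refutes=False
  v=0110: Γ:[p1=T, (p1 → p0)=F] Δ:[p3=F] refutes=False
  v=0111: Γ:[p1=T, (p1 → p0)=F] Δ:[p3=T] refutes=False
  v=1000: Γ:[p1=F, (p1 → p0)=T] Δ:[p3=F] refutes=False
  v=1001: Γ:[p1=F, (p1 → p0)=T] Δ:[p3=T] refutes=False
  v=1010: Γ:[p1=F, (p1 → p0)=T] Δ:[p3=F] refutes=False
  v=1011: Γ:[p1=F, (p1 → p0)=T] Δ:[p3=T] refutes=False
  v=1100: Γ:[p1=T, (p1 → p0)=T] Δ:[p3=F] refutes=True  ← countermodel

Result: NO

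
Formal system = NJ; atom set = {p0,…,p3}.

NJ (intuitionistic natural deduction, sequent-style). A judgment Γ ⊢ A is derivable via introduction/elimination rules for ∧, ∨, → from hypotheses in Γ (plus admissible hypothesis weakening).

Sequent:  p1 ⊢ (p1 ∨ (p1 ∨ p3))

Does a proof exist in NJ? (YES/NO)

Proof tree:
[∨I₂] p1 ⊢ (p1 ∨ (p1 ∨ p3))
  [∨I₁] p1 ⊢ (p1 ∨ p3)
    [Ax] p1 ⊢ p1

Result: YES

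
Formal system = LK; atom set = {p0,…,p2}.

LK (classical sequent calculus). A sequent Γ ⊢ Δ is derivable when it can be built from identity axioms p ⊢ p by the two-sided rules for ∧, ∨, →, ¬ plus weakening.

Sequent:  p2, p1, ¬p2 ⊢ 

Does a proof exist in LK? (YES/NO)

Derivation trace:
[¬L] p2, p1, ¬p2 ⊢ 
  [WL] p2, p1 ⊢ p2
    [Ax] p2 ⊢ p2

Result: YES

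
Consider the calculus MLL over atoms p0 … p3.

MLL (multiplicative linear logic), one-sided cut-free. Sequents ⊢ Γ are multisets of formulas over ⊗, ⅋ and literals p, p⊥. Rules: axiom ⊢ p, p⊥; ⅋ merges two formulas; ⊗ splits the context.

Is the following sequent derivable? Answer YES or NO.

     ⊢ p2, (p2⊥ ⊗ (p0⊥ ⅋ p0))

Derivation (root first):
[⊗]  ⊢ p2, (p2⊥ ⊗ (p0⊥ ⅋ p0))
  [Ax]  ⊢ p2, p2⊥
  [⅋]  ⊢ (p0⊥ ⅋ p0)
    [Ax]  ⊢ p0, p0⊥

Result: YES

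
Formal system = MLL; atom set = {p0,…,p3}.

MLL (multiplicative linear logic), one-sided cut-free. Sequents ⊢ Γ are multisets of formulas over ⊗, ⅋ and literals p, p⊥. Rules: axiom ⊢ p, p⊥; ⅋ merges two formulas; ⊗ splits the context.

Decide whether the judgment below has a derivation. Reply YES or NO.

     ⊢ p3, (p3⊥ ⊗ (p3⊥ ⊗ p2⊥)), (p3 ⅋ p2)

Proof tree:
[⅋]  ⊢ p3, (p3⊥ ⊗ (p3⊥ ⊗ p2⊥)), (p3 ⅋ p2)
  [⊗]  ⊢ p3, p3, p2, (p3⊥ ⊗ (p3⊥ ⊗ p2⊥))
    [Ax]  ⊢ p3, p3⊥
    [⊗]  ⊢ p3, p2, (p3⊥ ⊗ p2⊥)
      [Ax]  ⊢ p3, p3⊥
      [Ax]  ⊢ p2, p2⊥

Result: YES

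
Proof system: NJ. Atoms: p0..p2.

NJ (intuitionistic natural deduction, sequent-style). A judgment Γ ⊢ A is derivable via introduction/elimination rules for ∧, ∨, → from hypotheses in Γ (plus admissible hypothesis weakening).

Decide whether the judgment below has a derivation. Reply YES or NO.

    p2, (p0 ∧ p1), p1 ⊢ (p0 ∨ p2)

Derivation (root first):
[Wk] p2, (p0 ∧ p1), p1 ⊢ (p0 ∨ p2)
  [∨I₂] p2, (p0 ∧ p1) ⊢ (p0 ∨ p2)
    [Wk] p2, (p0 ∧ p1) ⊢ p2
      [Ax] p2 ⊢ p2

Result: YES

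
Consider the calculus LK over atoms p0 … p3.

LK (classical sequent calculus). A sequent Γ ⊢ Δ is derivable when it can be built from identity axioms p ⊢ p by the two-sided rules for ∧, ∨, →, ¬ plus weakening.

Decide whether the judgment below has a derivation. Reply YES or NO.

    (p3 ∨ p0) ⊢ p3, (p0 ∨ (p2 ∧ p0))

Derivation trace:
[∨R] (p3 ∨ p0) ⊢ p3, (p0 ∨ (p2 ∧ p0))
  [∧R] (p3 ∨ p0) ⊢ p3, p0, (p2 ∧ p0)
    [WR] (p3 ∨ p0) ⊢ p3, p0, p2
      [∨L] (p3 ∨ p0) ⊢ p3, p0
        [Ax] p3 ⊢ p3
        [Ax] p0 ⊢ p0
    [∨L] (p3 ∨ p0) ⊢ p3, p0
      [Ax] p3 ⊢ p3
      [Ax] p0 ⊢ p0

Result: YES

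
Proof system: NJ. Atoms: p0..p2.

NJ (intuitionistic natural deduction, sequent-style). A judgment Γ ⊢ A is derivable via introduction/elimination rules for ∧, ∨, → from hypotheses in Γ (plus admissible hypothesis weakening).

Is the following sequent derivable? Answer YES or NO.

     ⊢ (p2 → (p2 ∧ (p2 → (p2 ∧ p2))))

Proof tree:
[→I]  ⊢ (p2 → (p2 ∧ (p2 → (p2 ∧ p2))))
  [∧I] p2 ⊢ (p2 ∧ (p2 → (p2 ∧ p2)))
    [Ax] p2 ⊢ p2
    [→I]  ⊢ (p2 → (p2 ∧ p2))
      [∧I] p2 ⊢ (p2 ∧ p2)
        [Ax] p2 ⊢ p2
        [Ax] p2 ⊢ p2

Result: YES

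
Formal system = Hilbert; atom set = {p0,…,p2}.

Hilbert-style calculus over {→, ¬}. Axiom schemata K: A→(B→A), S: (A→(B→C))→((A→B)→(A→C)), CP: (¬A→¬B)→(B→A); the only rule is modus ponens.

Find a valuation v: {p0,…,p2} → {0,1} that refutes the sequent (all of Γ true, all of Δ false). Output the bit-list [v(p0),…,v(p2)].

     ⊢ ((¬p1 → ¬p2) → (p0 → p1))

Enumerate valuations to refute Γ ⊢ Δ:
  v=000: Γ:[] Δ:[((¬p1 → ¬p2) → (p0 → p1))=T] refutes=False
  v=001: Γ:[] Δ:[((¬p1 → ¬p2) → (p0 → p1))=T] refutes=False
  v=010: Γ:[] Δ:[((¬p1 → ¬p2) → (p0 → p1))=T] refutes=False
  v=011: Γ:[] Δ:[((¬p1 → ¬p2) → (p0 → p1))=T] refutes=False
  v=100: Γ:[] Δ:[((¬p1 → ¬p2) → (p0 → p1))=F] refutes=True  ← countermodel

Result: [1, 0, 0]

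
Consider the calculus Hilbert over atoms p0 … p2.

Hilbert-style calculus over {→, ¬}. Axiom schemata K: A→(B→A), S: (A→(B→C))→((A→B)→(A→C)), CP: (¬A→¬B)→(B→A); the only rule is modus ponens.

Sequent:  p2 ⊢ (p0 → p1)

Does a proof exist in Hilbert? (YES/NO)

Enumerate valuations to refute Γ ⊢ Δ:
  v=000: Γ:[p2=F] Δ:[(p0 → p1)=T] refutes=False
  v=001: Γ:[p2=T] Δ:[(p0 → p1)=T] refutes=False
  v=010: Γ:[p2=F] Δ:[(p0 → p1)=T] refutes=False
  v=011: Γ:[p2=T] Δ:[(p0 → p1)=T] refutes=False
  v=100: Γ:[p2=F] Δ:[(p0 → p1)=F] refutes=False
  v=101: Γ:[p2=T] Δ:[(p0 → p1)=F] refutes=True  ← countermodel

Result: NO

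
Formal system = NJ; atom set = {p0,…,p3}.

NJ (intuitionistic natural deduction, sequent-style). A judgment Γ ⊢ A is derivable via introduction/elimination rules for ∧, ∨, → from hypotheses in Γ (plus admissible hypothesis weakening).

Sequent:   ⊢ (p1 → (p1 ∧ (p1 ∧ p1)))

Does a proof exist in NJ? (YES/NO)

Derivation (root first):
[→I]  ⊢ (p1 → (p1 ∧ (p1 ∧ p1)))
  [∧I] p1 ⊢ (p1 ∧ (p1 ∧ p1))
    [Ax] p1 ⊢ p1
    [∧I] p1 ⊢ (p1 ∧ p1)
      [Ax] p1 ⊢ p1
      [Ax] p1 ⊢ p1

Result: YES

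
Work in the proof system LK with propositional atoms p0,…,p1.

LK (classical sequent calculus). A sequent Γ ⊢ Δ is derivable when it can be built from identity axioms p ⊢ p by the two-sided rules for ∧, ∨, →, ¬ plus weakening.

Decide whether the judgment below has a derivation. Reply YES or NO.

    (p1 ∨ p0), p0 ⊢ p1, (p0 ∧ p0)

Derivation trace:
[∧R] (p1 ∨ p0), p0 ⊢ p1, (p0 ∧ p0)
  [Ax] p0 ⊢ p0
  [∨L] (p1 ∨ p0) ⊢ p1, p0
    [Ax] p1 ⊢ p1
    [Ax] p0 ⊢ p0

Result: YES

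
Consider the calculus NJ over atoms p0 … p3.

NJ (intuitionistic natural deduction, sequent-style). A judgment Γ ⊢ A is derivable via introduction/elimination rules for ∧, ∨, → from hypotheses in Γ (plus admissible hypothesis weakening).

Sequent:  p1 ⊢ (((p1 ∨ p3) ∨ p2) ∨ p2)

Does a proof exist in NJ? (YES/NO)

Proof tree:
[∨I₁] p1 ⊢ (((p1 ∨ p3) ∨ p2) ∨ p2)
  [∨I₁] p1 ⊢ ((p1 ∨ p3) ∨ p2)
    [∨I₁] p1 ⊢ (p1 ∨ p3)
      [Ax] p1 ⊢ p1

Result: YES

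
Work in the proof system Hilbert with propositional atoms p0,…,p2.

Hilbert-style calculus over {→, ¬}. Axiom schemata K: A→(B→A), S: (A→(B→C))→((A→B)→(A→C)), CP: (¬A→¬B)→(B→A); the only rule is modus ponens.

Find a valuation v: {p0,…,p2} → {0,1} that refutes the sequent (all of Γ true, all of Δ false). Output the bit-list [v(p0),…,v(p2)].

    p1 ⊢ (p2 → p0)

Truth-table refutation:
  v=000: Γ:[p1=F] Δ:[(p2 → p0)=T] refutes=False
  v=001: Γ:[p1=F] Δ:[(p2 → p0)=F] refutes=False
  v=010: Γ:[p1=T] Δ:[(p2 → p0)=T] refutes=False
  v=011: Γ:[p1=T] Δ:[(p2 → p0)=F] refutes=True  ← countermodel

Result: [0, 1, 1]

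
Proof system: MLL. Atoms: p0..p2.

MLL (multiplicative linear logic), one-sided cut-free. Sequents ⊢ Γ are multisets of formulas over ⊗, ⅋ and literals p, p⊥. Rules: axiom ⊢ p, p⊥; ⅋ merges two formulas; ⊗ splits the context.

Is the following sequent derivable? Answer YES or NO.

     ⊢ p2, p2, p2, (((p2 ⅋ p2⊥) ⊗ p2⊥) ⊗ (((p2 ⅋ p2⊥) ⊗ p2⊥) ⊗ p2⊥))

Derivation (root first):
[⊗]  ⊢ p2, p2, p2, (((p2 ⅋ p2⊥) ⊗ p2⊥) ⊗ (((p2 ⅋ p2⊥) ⊗ p2⊥) ⊗ p2⊥))
  [⊗]  ⊢ p2, ((p2 ⅋ p2⊥) ⊗ p2⊥)
    [⅋]  ⊢ (p2 ⅋ p2⊥)
      [Ax]  ⊢ p2, p2⊥
    [Ax]  ⊢ p2, p2⊥
  [⊗]  ⊢ p2, p2, (((p2 ⅋ p2⊥) ⊗ p2⊥) ⊗ p2⊥)
    [⊗]  ⊢ p2, ((p2 ⅋ p2⊥) ⊗ p2⊥)
      [⅋]  ⊢ (p2 ⅋ p2⊥)
        [Ax]  ⊢ p2, p2⊥
      [Ax]  ⊢ p2, p2⊥
    [Ax]  ⊢ p2, p2⊥

Result: YES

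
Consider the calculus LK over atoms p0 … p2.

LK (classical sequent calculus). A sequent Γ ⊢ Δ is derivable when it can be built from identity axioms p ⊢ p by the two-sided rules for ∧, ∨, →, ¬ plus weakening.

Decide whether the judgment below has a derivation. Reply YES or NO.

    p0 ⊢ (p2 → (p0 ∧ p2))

Derivation trace:
[→R] p0 ⊢ (p2 → (p0 ∧ p2))
  [∧R] p2, p0 ⊢ (p0 ∧ p2)
    [Ax] p0 ⊢ p0
    [Ax] p2 ⊢ p2

Result: YES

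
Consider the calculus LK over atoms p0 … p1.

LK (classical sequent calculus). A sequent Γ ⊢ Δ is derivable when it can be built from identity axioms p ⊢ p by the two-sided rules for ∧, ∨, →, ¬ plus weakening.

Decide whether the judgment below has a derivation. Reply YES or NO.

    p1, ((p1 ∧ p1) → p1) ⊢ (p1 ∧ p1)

Derivation (root first):
[→L] p1, ((p1 ∧ p1) → p1) ⊢ (p1 ∧ p1)
  [∧R] p1 ⊢ (p1 ∧ p1)
    [Ax] p1 ⊢ p1
    [Ax] p1 ⊢ p1
  [∧R] p1 ⊢ (p1 ∧ p1)
    [Ax] p1 ⊢ p1
    [Ax] p1 ⊢ p1

Result: YES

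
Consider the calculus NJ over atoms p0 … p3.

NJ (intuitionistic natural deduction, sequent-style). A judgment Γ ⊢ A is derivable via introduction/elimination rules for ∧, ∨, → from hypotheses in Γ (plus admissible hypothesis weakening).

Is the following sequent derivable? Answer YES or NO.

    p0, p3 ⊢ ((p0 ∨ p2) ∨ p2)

Proof tree:
[∨I₁] p0, p3 ⊢ ((p0 ∨ p2) ∨ p2)
  [Wk] p0, p3 ⊢ (p0 ∨ p2)
    [∨I₁] p0 ⊢ (p0 ∨ p2)
      [Ax] p0 ⊢ p0

Result: YES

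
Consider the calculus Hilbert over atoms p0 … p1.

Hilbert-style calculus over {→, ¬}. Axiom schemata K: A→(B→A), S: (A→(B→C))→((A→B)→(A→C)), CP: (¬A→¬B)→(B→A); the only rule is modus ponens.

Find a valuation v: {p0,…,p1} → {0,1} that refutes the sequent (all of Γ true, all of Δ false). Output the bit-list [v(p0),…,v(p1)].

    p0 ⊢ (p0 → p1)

Enumerate valuations to refute Γ ⊢ Δ:
  v=00: Γ:[p0=F] Δ:[(p0 → p1)=T] refutes=False
  v=01: Γ:[p0=F] Δ:[(p0 → p1)=T] refutes=False
  v=10: Γ:[p0=T] Δ:[(p0 → p1)=F] refutes=True  ← countermodel

Result: [1, 0]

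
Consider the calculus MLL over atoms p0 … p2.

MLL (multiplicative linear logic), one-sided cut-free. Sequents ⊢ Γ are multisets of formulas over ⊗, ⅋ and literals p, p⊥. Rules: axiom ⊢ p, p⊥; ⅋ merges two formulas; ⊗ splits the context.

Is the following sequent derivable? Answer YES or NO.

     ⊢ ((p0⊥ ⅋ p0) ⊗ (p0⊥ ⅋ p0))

Proof tree:
[⊗]  ⊢ ((p0⊥ ⅋ p0) ⊗ (p0⊥ ⅋ p0))
  [⅋]  ⊢ (p0⊥ ⅋ p0)
    [Ax]  ⊢ p0, p0⊥
  [⅋]  ⊢ (p0⊥ ⅋ p0)
    [Ax]  ⊢ p0, p0⊥

Result: YES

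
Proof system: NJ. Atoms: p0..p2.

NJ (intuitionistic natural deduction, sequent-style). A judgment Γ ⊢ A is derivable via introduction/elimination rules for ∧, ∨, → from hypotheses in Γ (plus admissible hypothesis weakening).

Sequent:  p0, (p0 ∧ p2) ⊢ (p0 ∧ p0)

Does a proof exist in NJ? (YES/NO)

Proof tree:
[Wk] p0, (p0 ∧ p2) ⊢ (p0 ∧ p0)
  [∧I] p0 ⊢ (p0 ∧ p0)
    [Ax] p0 ⊢ p0
    [Ax] p0 ⊢ p0

Result: YES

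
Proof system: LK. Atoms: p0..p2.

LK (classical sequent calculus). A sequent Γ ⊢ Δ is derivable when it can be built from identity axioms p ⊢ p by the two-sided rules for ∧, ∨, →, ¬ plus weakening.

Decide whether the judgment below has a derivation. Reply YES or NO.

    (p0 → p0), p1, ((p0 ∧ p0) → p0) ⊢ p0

Search for a countermodel by truth-table:
  v=000: Γ:[(p0 → p0)=T, p1=F, ((p0 ∧ p0) → p0)=T] Δ:[p0=F] refutes=False
  v=001: Γ:[(p0 → p0)=T, p1=F, ((p0 ∧ p0) → p0)=T] Δ:[p0=F] refutes=False
  v=010: Γ:[(p0 → p0)=T, p1=T, ((p0 ∧ p0) → p0)=T] Δ:[p0=F] refutes=True  ← countermodel

Result: NO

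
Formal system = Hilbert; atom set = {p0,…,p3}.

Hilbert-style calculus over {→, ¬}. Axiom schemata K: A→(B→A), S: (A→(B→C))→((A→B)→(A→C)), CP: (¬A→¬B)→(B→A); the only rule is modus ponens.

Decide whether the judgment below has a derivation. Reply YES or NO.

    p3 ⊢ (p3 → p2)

Truth-table refutation:
  v=0000: Γ:[p3=F] Δ:[(p3 → p2)=T] refutes=False
  v=0001: Γ:[p3=T] Δ:[(p3 → p2)=F] refutes=True  ← countermodel

Result: NO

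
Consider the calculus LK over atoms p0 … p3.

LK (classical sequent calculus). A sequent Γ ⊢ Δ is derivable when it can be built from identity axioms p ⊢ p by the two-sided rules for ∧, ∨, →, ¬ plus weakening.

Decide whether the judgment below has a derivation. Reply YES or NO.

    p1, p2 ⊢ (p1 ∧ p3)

Truth-table refutation:
  v=0000: Γ:[p1=F, p2=F] Δ:[(p1 ∧ p3)=F] refutes=False
  v=0001: Γ:[p1=F, p2=F] Δ:[(p1 ∧ p3)=F] refutes=False
  v=0010: Γ:[p1=F, p2=T] Δ:[(p1 ∧ p3)=F] refutes=False
  v=0011: Γ:[p1=F, p2=T] Δ:[(p1 ∧ p3)=F] refutes=False
  v=0100: Γ:[p1=T, p2=F] Δ:[(p1 ∧ p3)=F] refutes=False
  v=0101: Γ:[p1=T, p2=F] Δ:[(p1 ∧ p3)=T] refutes=False
  v=0110: Γ:[p1=T, p2=T] Δ:[(p1 ∧ p3)=F] refutes=True  ← countermodel

Result: NO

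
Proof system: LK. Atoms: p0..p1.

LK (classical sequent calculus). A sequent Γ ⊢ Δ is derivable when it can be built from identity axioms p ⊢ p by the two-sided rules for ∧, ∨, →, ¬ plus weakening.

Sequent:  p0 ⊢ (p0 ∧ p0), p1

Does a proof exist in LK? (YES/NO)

Proof tree:
[WR] p0 ⊢ (p0 ∧ p0), p1
  [∧R] p0 ⊢ (p0 ∧ p0)
    [Ax] p0 ⊢ p0
    [Ax] p0 ⊢ p0

Result: YES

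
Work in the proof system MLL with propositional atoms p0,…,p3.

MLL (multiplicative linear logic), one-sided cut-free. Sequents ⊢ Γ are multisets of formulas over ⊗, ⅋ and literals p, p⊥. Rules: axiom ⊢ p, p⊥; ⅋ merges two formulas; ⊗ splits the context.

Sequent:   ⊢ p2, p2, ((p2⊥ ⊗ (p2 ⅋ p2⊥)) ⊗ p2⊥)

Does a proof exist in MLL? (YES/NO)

Derivation trace:
[⊗]  ⊢ p2, p2, ((p2⊥ ⊗ (p2 ⅋ p2⊥)) ⊗ p2⊥)
  [⊗]  ⊢ p2, (p2⊥ ⊗ (p2 ⅋ p2⊥))
    [Ax]  ⊢ p2, p2⊥
    [⅋]  ⊢ (p2 ⅋ p2⊥)
      [Ax]  ⊢ p2, p2⊥
  [Ax]  ⊢ p2, p2⊥

Result: YES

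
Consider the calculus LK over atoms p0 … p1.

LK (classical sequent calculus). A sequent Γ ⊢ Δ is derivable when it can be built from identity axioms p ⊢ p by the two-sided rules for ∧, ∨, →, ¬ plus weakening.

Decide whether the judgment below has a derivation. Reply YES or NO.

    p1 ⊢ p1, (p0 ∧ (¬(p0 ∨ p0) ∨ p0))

Derivation trace:
[∧R] p1 ⊢ p1, (p0 ∧ (¬(p0 ∨ p0) ∨ p0))
  [WR] p1 ⊢ p1, p0
    [Ax] p1 ⊢ p1
  [∨R]  ⊢ (¬(p0 ∨ p0) ∨ p0)
    [¬R]  ⊢ p0, ¬(p0 ∨ p0)
      [∨L] (p0 ∨ p0) ⊢ p0
        [Ax] p0 ⊢ p0
        [Ax] p0 ⊢ p0

Result: YES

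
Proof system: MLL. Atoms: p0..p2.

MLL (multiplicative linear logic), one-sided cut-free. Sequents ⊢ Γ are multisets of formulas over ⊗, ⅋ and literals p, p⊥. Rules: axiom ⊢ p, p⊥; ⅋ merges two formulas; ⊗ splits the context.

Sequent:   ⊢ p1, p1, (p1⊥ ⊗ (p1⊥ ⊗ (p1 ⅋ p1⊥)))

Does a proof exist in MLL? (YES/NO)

Proof tree:
[⊗]  ⊢ p1, p1, (p1⊥ ⊗ (p1⊥ ⊗ (p1 ⅋ p1⊥)))
  [Ax]  ⊢ p1, p1⊥
  [⊗]  ⊢ p1, (p1⊥ ⊗ (p1 ⅋ p1⊥))
    [Ax]  ⊢ p1, p1⊥
    [⅋]  ⊢ (p1 ⅋ p1⊥)
      [Ax]  ⊢ p1, p1⊥

Result: YES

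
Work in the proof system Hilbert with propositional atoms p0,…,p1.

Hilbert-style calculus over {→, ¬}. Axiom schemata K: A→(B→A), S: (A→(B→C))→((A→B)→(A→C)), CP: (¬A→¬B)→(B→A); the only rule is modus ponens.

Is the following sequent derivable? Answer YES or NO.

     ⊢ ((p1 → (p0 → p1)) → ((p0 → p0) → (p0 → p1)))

Enumerate valuations to refute Γ ⊢ Δ:
  v=00: Γ:[] Δ:[((p1 → (p0 → p1)) → ((p0 → p0) → (p0 → p1)))=T] refutes=False
  v=01: Γ:[] Δ:[((p1 → (p0 → p1)) → ((p0 → p0) → (p0 → p1)))=T] refutes=False
  v=10: Γ:[] Δ:[((p1 → (p0 → p1)) → ((p0 → p0) → (p0 → p1)))=F] refutes=True  ← countermodel

Result: NO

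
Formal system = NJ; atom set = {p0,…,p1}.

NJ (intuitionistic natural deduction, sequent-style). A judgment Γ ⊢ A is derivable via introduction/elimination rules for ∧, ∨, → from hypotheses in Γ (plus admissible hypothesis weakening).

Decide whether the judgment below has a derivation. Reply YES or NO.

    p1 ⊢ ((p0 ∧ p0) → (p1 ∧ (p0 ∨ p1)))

Derivation (root first):
[→I] p1 ⊢ ((p0 ∧ p0) → (p1 ∧ (p0 ∨ p1)))
  [∧I] p1, (p0 ∧ p0) ⊢ (p1 ∧ (p0 ∨ p1))
    [Wk] p1, (p0 ∧ p0) ⊢ p1
      [Ax] p1 ⊢ p1
    [∨I₂] p1, (p0 ∧ p0) ⊢ (p0 ∨ p1)
      [Wk] p1, (p0 ∧ p0) ⊢ p1
        [Ax] p1 ⊢ p1

Result: YES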